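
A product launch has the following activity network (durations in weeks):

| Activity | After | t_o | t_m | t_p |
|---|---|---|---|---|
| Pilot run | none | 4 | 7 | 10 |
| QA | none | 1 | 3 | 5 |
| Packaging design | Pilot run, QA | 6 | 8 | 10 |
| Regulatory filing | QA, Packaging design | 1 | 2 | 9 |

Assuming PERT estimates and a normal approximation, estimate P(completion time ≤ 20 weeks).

te_Pilot run = (4 + 4·7 + 10)/6 = 42/6 = 7; σ²_Pilot run = ((10−4)/6)² = 1.000
te_QA = (1 + 4·3 + 5)/6 = 18/6 = 3; σ²_QA = ((5−1)/6)² = 0.444
te_Packaging design = (6 + 4·8 + 10)/6 = 48/6 = 8; σ²_Packaging design = ((10−6)/6)² = 0.444
te_Regulatory filing = (1 + 4·2 + 9)/6 = 18/6 = 3; σ²_Regulatory filing = ((9−1)/6)² = 1.778

Forward pass:
ES_Pilot run = 0; EF_Pilot run = 7
ES_QA = 0; EF_QA = 3
ES_Packaging design = max(EF_Pilot run=7, EF_QA=3) = 7; EF_Packaging design = 7+8 = 15
ES_Regulatory filing = max(EF_QA=3, EF_Packaging design=15) = 15; EF_Regulatory filing = 15+3 = 18
Expected project duration μ = 18 weeks. Critical path: Pilot run → Packaging design → Regulatory filing.

Variance along critical path = 1.000 + 0.444 + 1.778 = 3.222; σ = √3.222 = 1.795 weeks.
Z = (20 − 18) / 1.795 = 1.114
P(T ≤ 20) = Φ(1.114) ≈ 0.867

0.867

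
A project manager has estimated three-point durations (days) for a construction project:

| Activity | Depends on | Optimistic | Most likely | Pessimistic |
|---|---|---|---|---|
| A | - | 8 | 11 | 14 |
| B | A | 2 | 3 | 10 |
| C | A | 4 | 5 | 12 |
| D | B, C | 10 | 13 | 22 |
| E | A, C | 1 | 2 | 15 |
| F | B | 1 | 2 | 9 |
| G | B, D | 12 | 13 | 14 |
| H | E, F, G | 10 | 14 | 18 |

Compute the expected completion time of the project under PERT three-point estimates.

te_A = (8 + 4·11 + 14)/6 = 66/6 = 11
te_B = (2 + 4·3 + 10)/6 = 24/6 = 4
te_C = (4 + 4·5 + 12)/6 = 36/6 = 6
te_D = (10 + 4·13 + 22)/6 = 84/6 = 14
te_E = (1 + 4·2 + 15)/6 = 24/6 = 4
te_F = (1 + 4·2 + 9)/6 = 18/6 = 3
te_G = (12 + 4·13 + 14)/6 = 78/6 = 13
te_H = (10 + 4·14 + 18)/6 = 84/6 = 14

Forward pass:
ES_A = 0; EF_A = 11
ES_B = 11; EF_B = 11+4 = 15
ES_C = 11; EF_C = 11+6 = 17
ES_D = max(EF_B=15, EF_C=17) = 17; EF_D = 17+14 = 31
ES_E = max(EF_A=11, EF_C=17) = 17; EF_E = 17+4 = 21
ES_F = 15; EF_F = 15+3 = 18
ES_G = max(EF_B=15, EF_D=31) = 31; EF_G = 31+13 = 44
ES_H = max(EF_E=21, EF_F=18, EF_G=44) = 44; EF_H = 44+14 = 58
Expected project duration μ = 58 days. Critical path: A → C → D → G → H.

58 days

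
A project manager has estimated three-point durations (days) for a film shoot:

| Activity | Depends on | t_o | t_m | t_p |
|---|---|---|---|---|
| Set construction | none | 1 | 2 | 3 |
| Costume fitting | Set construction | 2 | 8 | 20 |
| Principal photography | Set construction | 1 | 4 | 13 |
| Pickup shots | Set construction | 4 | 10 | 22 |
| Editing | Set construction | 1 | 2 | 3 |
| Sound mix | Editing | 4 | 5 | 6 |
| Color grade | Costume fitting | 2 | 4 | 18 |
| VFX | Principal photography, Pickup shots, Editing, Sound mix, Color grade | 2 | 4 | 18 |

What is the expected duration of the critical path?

te_Set construction = (1 + 4·2 + 3)/6 = 12/6 = 2
te_Costume fitting = (2 + 4·8 + 20)/6 = 54/6 = 9
te_Principal photography = (1 + 4·4 + 13)/6 = 30/6 = 5
te_Pickup shots = (4 + 4·10 + 22)/6 = 66/6 = 11
te_Editing = (1 + 4·2 + 3)/6 = 12/6 = 2
te_Sound mix = (4 + 4·5 + 6)/6 = 30/6 = 5
te_Color grade = (2 + 4·4 + 18)/6 = 36/6 = 6
te_VFX = (2 + 4·4 + 18)/6 = 36/6 = 6

Forward pass:
ES_Set construction = 0; EF_Set construction = 2
ES_Costume fitting = 2; EF_Costume fitting = 2+9 = 11
ES_Principal photography = 2; EF_Principal photography = 2+5 = 7
ES_Pickup shots = 2; EF_Pickup shots = 2+11 = 13
ES_Editing = 2; EF_Editing = 2+2 = 4
ES_Sound mix = 4; EF_Sound mix = 4+5 = 9
ES_Color grade = 11; EF_Color grade = 11+6 = 17
ES_VFX = max(EF_Principal photography=7, EF_Pickup shots=13, EF_Editing=4, EF_Sound mix=9, EF_Color grade=17) = 17; EF_VFX = 17+6 = 23
Expected project duration μ = 23 days. Critical path: Set construction → Costume fitting → Color grade → VFX.

23 days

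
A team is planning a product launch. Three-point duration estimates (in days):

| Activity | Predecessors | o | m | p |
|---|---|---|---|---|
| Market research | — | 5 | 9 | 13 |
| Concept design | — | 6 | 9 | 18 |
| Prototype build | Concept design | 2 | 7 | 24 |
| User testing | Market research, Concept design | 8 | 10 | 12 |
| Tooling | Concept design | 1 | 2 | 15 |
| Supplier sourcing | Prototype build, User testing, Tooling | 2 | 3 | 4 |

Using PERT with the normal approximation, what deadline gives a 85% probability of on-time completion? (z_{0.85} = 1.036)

te_Market research = (5 + 4·9 + 13)/6 = 54/6 = 9; σ²_Market research = ((13−5)/6)² = 1.778
te_Concept design = (6 + 4·9 + 18)/6 = 60/6 = 10; σ²_Concept design = ((18−6)/6)² = 4.000
te_Prototype build = (2 + 4·7 + 24)/6 = 54/6 = 9; σ²_Prototype build = ((24−2)/6)² = 13.444
te_User testing = (8 + 4·10 + 12)/6 = 60/6 = 10; σ²_User testing = ((12−8)/6)² = 0.444
te_Tooling = (1 + 4·2 + 15)/6 = 24/6 = 4; σ²_Tooling = ((15−1)/6)² = 5.444
te_Supplier sourcing = (2 + 4·3 + 4)/6 = 18/6 = 3; σ²_Supplier sourcing = ((4−2)/6)² = 0.111

Forward pass:
ES_Market research = 0; EF_Market research = 9
ES_Concept design = 0; EF_Concept design = 10
ES_Prototype build = 10; EF_Prototype build = 10+9 = 19
ES_User testing = max(EF_Market research=9, EF_Concept design=10) = 10; EF_User testing = 10+10 = 20
ES_Tooling = 10; EF_Tooling = 10+4 = 14
ES_Supplier sourcing = max(EF_Prototype build=19, EF_User testing=20, EF_Tooling=14) = 20; EF_Supplier sourcing = 20+3 = 23
Expected project duration μ = 23 days. Critical path: Concept design → User testing → Supplier sourcing.

Variance along critical path = 4.000 + 0.444 + 0.111 = 4.556; σ = 2.134 days.
D = μ + z·σ = 23 + 1.036·2.134 = 25.2 days

25.2 days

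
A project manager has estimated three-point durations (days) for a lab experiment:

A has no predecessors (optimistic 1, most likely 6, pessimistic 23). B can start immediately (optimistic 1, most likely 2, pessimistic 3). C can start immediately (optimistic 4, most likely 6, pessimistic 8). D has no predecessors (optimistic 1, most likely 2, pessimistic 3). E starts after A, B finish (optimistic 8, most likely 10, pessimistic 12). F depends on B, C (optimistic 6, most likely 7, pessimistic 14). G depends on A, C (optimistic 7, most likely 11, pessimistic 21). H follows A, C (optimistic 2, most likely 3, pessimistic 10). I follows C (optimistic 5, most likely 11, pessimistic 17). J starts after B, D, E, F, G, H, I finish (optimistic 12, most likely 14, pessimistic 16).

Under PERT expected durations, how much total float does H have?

8 days

te_A = (1 + 4·6 + 23)/6 = 48/6 = 8
te_B = (1 + 4·2 + 3)/6 = 12/6 = 2
te_C = (4 + 4·6 + 8)/6 = 36/6 = 6
te_D = (1 + 4·2 + 3)/6 = 12/6 = 2
te_E = (8 + 4·10 + 12)/6 = 60/6 = 10
te_F = (6 + 4·7 + 14)/6 = 48/6 = 8
te_G = (7 + 4·11 + 21)/6 = 72/6 = 12
te_H = (2 + 4·3 + 10)/6 = 24/6 = 4
te_I = (5 + 4·11 + 17)/6 = 66/6 = 11
te_J = (12 + 4·14 + 16)/6 = 84/6 = 14

Forward pass:
ES_A = 0; EF_A = 8
ES_B = 0; EF_B = 2
ES_C = 0; EF_C = 6
ES_D = 0; EF_D = 2
ES_E = max(EF_A=8, EF_B=2) = 8; EF_E = 8+10 = 18
ES_F = max(EF_B=2, EF_C=6) = 6; EF_F = 6+8 = 14
ES_G = max(EF_A=8, EF_C=6) = 8; EF_G = 8+12 = 20
ES_H = max(EF_A=8, EF_C=6) = 8; EF_H = 8+4 = 12
ES_I = 6; EF_I = 6+11 = 17
ES_J = max(EF_B=2, EF_D=2, EF_E=18, EF_F=14, EF_G=20, EF_H=12, EF_I=17) = 20; EF_J = 20+14 = 34
Expected project duration μ = 34 days. Critical path: A → G → J.

Backward pass:
LF_J = 34; LS_J = 34−14 = 20
LF_I = LS_J = 20; LS_I = 20−11 = 9
LF_H = LS_J = 20; LS_H = 20−4 = 16
LF_G = LS_J = 20; LS_G = 20−12 = 8
LF_F = LS_J = 20; LS_F = 20−8 = 12
LF_E = LS_J = 20; LS_E = 20−10 = 10
LF_D = LS_J = 20; LS_D = 20−2 = 18
LF_C = min(LS_F=12, LS_G=8, LS_H=16, LS_I=9) = 8; LS_C = 8−6 = 2
LF_B = min(LS_E=10, LS_F=12, LS_J=20) = 10; LS_B = 10−2 = 8
LF_A = min(LS_E=10, LS_G=8, LS_H=16) = 8; LS_A = 8−8 = 0
Slack_H = LS_H − ES_H = 16 − 8 = 8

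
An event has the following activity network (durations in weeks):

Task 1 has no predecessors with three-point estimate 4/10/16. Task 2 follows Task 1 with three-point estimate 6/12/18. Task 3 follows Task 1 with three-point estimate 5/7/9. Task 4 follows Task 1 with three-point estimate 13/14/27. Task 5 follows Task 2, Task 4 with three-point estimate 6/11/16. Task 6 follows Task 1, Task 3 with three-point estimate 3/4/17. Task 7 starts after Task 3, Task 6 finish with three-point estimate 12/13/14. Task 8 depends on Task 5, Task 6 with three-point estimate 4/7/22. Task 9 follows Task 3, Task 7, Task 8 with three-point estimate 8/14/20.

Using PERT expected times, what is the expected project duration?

te_Task 1 = (4 + 4·10 + 16)/6 = 60/6 = 10
te_Task 2 = (6 + 4·12 + 18)/6 = 72/6 = 12
te_Task 3 = (5 + 4·7 + 9)/6 = 42/6 = 7
te_Task 4 = (13 + 4·14 + 27)/6 = 96/6 = 16
te_Task 5 = (6 + 4·11 + 16)/6 = 66/6 = 11
te_Task 6 = (3 + 4·4 + 17)/6 = 36/6 = 6
te_Task 7 = (12 + 4·13 + 14)/6 = 78/6 = 13
te_Task 8 = (4 + 4·7 + 22)/6 = 54/6 = 9
te_Task 9 = (8 + 4·14 + 20)/6 = 84/6 = 14

Forward pass:
ES_Task 1 = 0; EF_Task 1 = 10
ES_Task 2 = 10; EF_Task 2 = 10+12 = 22
ES_Task 3 = 10; EF_Task 3 = 10+7 = 17
ES_Task 4 = 10; EF_Task 4 = 10+16 = 26
ES_Task 5 = max(EF_Task 2=22, EF_Task 4=26) = 26; EF_Task 5 = 26+11 = 37
ES_Task 6 = max(EF_Task 1=10, EF_Task 3=17) = 17; EF_Task 6 = 17+6 = 23
ES_Task 7 = max(EF_Task 3=17, EF_Task 6=23) = 23; EF_Task 7 = 23+13 = 36
ES_Task 8 = max(EF_Task 5=37, EF_Task 6=23) = 37; EF_Task 8 = 37+9 = 46
ES_Task 9 = max(EF_Task 3=17, EF_Task 7=36, EF_Task 8=46) = 46; EF_Task 9 = 46+14 = 60
Expected project duration μ = 60 weeks. Critical path: Task 1 → Task 4 → Task 5 → Task 8 → Task 9.

60 weeks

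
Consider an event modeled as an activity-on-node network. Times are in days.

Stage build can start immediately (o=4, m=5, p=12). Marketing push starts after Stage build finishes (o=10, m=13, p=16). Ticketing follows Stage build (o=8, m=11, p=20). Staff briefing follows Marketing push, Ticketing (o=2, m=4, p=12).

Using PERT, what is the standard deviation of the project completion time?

2.36 days

te_Stage build = (4 + 4·5 + 12)/6 = 36/6 = 6; σ²_Stage build = ((12−4)/6)² = 1.778
te_Marketing push = (10 + 4·13 + 16)/6 = 78/6 = 13; σ²_Marketing push = ((16−10)/6)² = 1.000
te_Ticketing = (8 + 4·11 + 20)/6 = 72/6 = 12; σ²_Ticketing = ((20−8)/6)² = 4.000
te_Staff briefing = (2 + 4·4 + 12)/6 = 30/6 = 5; σ²_Staff briefing = ((12−2)/6)² = 2.778

Forward pass:
ES_Stage build = 0; EF_Stage build = 6
ES_Marketing push = 6; EF_Marketing push = 6+13 = 19
ES_Ticketing = 6; EF_Ticketing = 6+12 = 18
ES_Staff briefing = max(EF_Marketing push=19, EF_Ticketing=18) = 19; EF_Staff briefing = 19+5 = 24
Expected project duration μ = 24 days. Critical path: Stage build → Marketing push → Staff briefing.

Variance along critical path = 1.778 + 1.000 + 2.778 = 5.556
σ = √5.556 = 2.357 days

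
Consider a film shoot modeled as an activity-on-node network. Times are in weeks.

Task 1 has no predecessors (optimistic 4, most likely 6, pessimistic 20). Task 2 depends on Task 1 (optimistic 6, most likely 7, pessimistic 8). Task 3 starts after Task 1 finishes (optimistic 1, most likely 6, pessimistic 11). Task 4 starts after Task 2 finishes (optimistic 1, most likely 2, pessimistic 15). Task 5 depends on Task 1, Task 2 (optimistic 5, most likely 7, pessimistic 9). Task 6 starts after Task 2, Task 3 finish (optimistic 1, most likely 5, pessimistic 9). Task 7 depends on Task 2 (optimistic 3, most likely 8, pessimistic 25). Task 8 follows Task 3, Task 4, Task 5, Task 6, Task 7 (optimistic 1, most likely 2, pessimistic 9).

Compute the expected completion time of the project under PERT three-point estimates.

te_Task 1 = (4 + 4·6 + 20)/6 = 48/6 = 8
te_Task 2 = (6 + 4·7 + 8)/6 = 42/6 = 7
te_Task 3 = (1 + 4·6 + 11)/6 = 36/6 = 6
te_Task 4 = (1 + 4·2 + 15)/6 = 24/6 = 4
te_Task 5 = (5 + 4·7 + 9)/6 = 42/6 = 7
te_Task 6 = (1 + 4·5 + 9)/6 = 30/6 = 5
te_Task 7 = (3 + 4·8 + 25)/6 = 60/6 = 10
te_Task 8 = (1 + 4·2 + 9)/6 = 18/6 = 3

Forward pass:
ES_Task 1 = 0; EF_Task 1 = 8
ES_Task 2 = 8; EF_Task 2 = 8+7 = 15
ES_Task 3 = 8; EF_Task 3 = 8+6 = 14
ES_Task 4 = 15; EF_Task 4 = 15+4 = 19
ES_Task 5 = max(EF_Task 1=8, EF_Task 2=15) = 15; EF_Task 5 = 15+7 = 22
ES_Task 6 = max(EF_Task 2=15, EF_Task 3=14) = 15; EF_Task 6 = 15+5 = 20
ES_Task 7 = 15; EF_Task 7 = 15+10 = 25
ES_Task 8 = max(EF_Task 3=14, EF_Task 4=19, EF_Task 5=22, EF_Task 6=20, EF_Task 7=25) = 25; EF_Task 8 = 25+3 = 28
Expected project duration μ = 28 weeks. Critical path: Task 1 → Task 2 → Task 7 → Task 8.

28 weeks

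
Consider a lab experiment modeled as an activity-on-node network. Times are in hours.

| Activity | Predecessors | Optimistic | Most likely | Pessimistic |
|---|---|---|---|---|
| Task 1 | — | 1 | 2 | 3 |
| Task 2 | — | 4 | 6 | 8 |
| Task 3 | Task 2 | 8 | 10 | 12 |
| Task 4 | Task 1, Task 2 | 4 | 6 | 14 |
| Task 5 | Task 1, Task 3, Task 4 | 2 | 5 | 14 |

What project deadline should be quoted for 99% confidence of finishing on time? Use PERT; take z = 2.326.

27.1 hours

te_Task 1 = (1 + 4·2 + 3)/6 = 12/6 = 2; σ²_Task 1 = ((3−1)/6)² = 0.111
te_Task 2 = (4 + 4·6 + 8)/6 = 36/6 = 6; σ²_Task 2 = ((8−4)/6)² = 0.444
te_Task 3 = (8 + 4·10 + 12)/6 = 60/6 = 10; σ²_Task 3 = ((12−8)/6)² = 0.444
te_Task 4 = (4 + 4·6 + 14)/6 = 42/6 = 7; σ²_Task 4 = ((14−4)/6)² = 2.778
te_Task 5 = (2 + 4·5 + 14)/6 = 36/6 = 6; σ²_Task 5 = ((14−2)/6)² = 4.000

Forward pass:
ES_Task 1 = 0; EF_Task 1 = 2
ES_Task 2 = 0; EF_Task 2 = 6
ES_Task 3 = 6; EF_Task 3 = 6+10 = 16
ES_Task 4 = max(EF_Task 1=2, EF_Task 2=6) = 6; EF_Task 4 = 6+7 = 13
ES_Task 5 = max(EF_Task 1=2, EF_Task 3=16, EF_Task 4=13) = 16; EF_Task 5 = 16+6 = 22
Expected project duration μ = 22 hours. Critical path: Task 2 → Task 3 → Task 5.

Variance along critical path = 0.444 + 0.444 + 4.000 = 4.889; σ = 2.211 hours.
D = μ + z·σ = 22 + 2.326·2.211 = 27.1 hours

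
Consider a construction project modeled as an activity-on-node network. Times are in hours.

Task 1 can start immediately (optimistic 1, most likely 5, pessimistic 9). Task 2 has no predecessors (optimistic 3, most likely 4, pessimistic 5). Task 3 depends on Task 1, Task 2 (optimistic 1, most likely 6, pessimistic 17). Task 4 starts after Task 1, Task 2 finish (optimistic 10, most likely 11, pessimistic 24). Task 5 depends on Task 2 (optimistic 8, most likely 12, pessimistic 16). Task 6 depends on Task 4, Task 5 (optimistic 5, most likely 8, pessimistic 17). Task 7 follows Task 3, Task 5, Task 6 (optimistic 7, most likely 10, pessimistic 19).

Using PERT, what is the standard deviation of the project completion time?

te_Task 1 = (1 + 4·5 + 9)/6 = 30/6 = 5; σ²_Task 1 = ((9−1)/6)² = 1.778
te_Task 2 = (3 + 4·4 + 5)/6 = 24/6 = 4; σ²_Task 2 = ((5−3)/6)² = 0.111
te_Task 3 = (1 + 4·6 + 17)/6 = 42/6 = 7; σ²_Task 3 = ((17−1)/6)² = 7.111
te_Task 4 = (10 + 4·11 + 24)/6 = 78/6 = 13; σ²_Task 4 = ((24−10)/6)² = 5.444
te_Task 5 = (8 + 4·12 + 16)/6 = 72/6 = 12; σ²_Task 5 = ((16−8)/6)² = 1.778
te_Task 6 = (5 + 4·8 + 17)/6 = 54/6 = 9; σ²_Task 6 = ((17−5)/6)² = 4.000
te_Task 7 = (7 + 4·10 + 19)/6 = 66/6 = 11; σ²_Task 7 = ((19−7)/6)² = 4.000

Forward pass:
ES_Task 1 = 0; EF_Task 1 = 5
ES_Task 2 = 0; EF_Task 2 = 4
ES_Task 3 = max(EF_Task 1=5, EF_Task 2=4) = 5; EF_Task 3 = 5+7 = 12
ES_Task 4 = max(EF_Task 1=5, EF_Task 2=4) = 5; EF_Task 4 = 5+13 = 18
ES_Task 5 = 4; EF_Task 5 = 4+12 = 16
ES_Task 6 = max(EF_Task 4=18, EF_Task 5=16) = 18; EF_Task 6 = 18+9 = 27
ES_Task 7 = max(EF_Task 3=12, EF_Task 5=16, EF_Task 6=27) = 27; EF_Task 7 = 27+11 = 38
Expected project duration μ = 38 hours. Critical path: Task 1 → Task 4 → Task 6 → Task 7.

Variance along critical path = 1.778 + 5.444 + 4.000 + 4.000 = 15.222
σ = √15.222 = 3.902 hours

3.90 hours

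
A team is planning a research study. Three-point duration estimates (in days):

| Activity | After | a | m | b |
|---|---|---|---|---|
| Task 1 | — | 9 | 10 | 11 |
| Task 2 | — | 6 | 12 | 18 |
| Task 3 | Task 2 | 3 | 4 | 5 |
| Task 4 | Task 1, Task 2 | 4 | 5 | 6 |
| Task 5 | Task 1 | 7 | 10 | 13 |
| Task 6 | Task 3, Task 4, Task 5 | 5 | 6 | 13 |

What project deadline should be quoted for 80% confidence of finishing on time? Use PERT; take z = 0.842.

te_Task 1 = (9 + 4·10 + 11)/6 = 60/6 = 10; σ²_Task 1 = ((11−9)/6)² = 0.111
te_Task 2 = (6 + 4·12 + 18)/6 = 72/6 = 12; σ²_Task 2 = ((18−6)/6)² = 4.000
te_Task 3 = (3 + 4·4 + 5)/6 = 24/6 = 4; σ²_Task 3 = ((5−3)/6)² = 0.111
te_Task 4 = (4 + 4·5 + 6)/6 = 30/6 = 5; σ²_Task 4 = ((6−4)/6)² = 0.111
te_Task 5 = (7 + 4·10 + 13)/6 = 60/6 = 10; σ²_Task 5 = ((13−7)/6)² = 1.000
te_Task 6 = (5 + 4·6 + 13)/6 = 42/6 = 7; σ²_Task 6 = ((13−5)/6)² = 1.778

Forward pass:
ES_Task 1 = 0; EF_Task 1 = 10
ES_Task 2 = 0; EF_Task 2 = 12
ES_Task 3 = 12; EF_Task 3 = 12+4 = 16
ES_Task 4 = max(EF_Task 1=10, EF_Task 2=12) = 12; EF_Task 4 = 12+5 = 17
ES_Task 5 = 10; EF_Task 5 = 10+10 = 20
ES_Task 6 = max(EF_Task 3=16, EF_Task 4=17, EF_Task 5=20) = 20; EF_Task 6 = 20+7 = 27
Expected project duration μ = 27 days. Critical path: Task 1 → Task 5 → Task 6.

Variance along critical path = 0.111 + 1.000 + 1.778 = 2.889; σ = 1.700 days.
D = μ + z·σ = 27 + 0.842·1.700 = 28.4 days

28.4 days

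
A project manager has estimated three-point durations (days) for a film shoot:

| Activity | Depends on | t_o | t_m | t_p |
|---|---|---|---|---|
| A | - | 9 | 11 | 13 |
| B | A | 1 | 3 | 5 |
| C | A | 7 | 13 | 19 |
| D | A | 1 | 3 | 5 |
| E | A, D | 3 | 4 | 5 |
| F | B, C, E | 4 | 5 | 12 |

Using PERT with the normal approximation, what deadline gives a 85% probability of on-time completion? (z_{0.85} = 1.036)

te_A = (9 + 4·11 + 13)/6 = 66/6 = 11; σ²_A = ((13−9)/6)² = 0.444
te_B = (1 + 4·3 + 5)/6 = 18/6 = 3; σ²_B = ((5−1)/6)² = 0.444
te_C = (7 + 4·13 + 19)/6 = 78/6 = 13; σ²_C = ((19−7)/6)² = 4.000
te_D = (1 + 4·3 + 5)/6 = 18/6 = 3; σ²_D = ((5−1)/6)² = 0.444
te_E = (3 + 4·4 + 5)/6 = 24/6 = 4; σ²_E = ((5−3)/6)² = 0.111
te_F = (4 + 4·5 + 12)/6 = 36/6 = 6; σ²_F = ((12−4)/6)² = 1.778

Forward pass:
ES_A = 0; EF_A = 11
ES_B = 11; EF_B = 11+3 = 14
ES_C = 11; EF_C = 11+13 = 24
ES_D = 11; EF_D = 11+3 = 14
ES_E = max(EF_A=11, EF_D=14) = 14; EF_E = 14+4 = 18
ES_F = max(EF_B=14, EF_C=24, EF_E=18) = 24; EF_F = 24+6 = 30
Expected project duration μ = 30 days. Critical path: A → C → F.

Variance along critical path = 0.444 + 4.000 + 1.778 = 6.222; σ = 2.494 days.
D = μ + z·σ = 30 + 1.036·2.494 = 32.6 days

32.6 days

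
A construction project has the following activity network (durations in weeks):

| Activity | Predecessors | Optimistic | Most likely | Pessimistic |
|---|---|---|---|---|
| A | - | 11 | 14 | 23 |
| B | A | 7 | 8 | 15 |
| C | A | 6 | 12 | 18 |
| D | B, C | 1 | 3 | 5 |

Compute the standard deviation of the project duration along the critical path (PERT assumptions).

te_A = (11 + 4·14 + 23)/6 = 90/6 = 15; σ²_A = ((23−11)/6)² = 4.000
te_B = (7 + 4·8 + 15)/6 = 54/6 = 9; σ²_B = ((15−7)/6)² = 1.778
te_C = (6 + 4·12 + 18)/6 = 72/6 = 12; σ²_C = ((18−6)/6)² = 4.000
te_D = (1 + 4·3 + 5)/6 = 18/6 = 3; σ²_D = ((5−1)/6)² = 0.444

Forward pass:
ES_A = 0; EF_A = 15
ES_B = 15; EF_B = 15+9 = 24
ES_C = 15; EF_C = 15+12 = 27
ES_D = max(EF_B=24, EF_C=27) = 27; EF_D = 27+3 = 30
Expected project duration μ = 30 weeks. Critical path: A → C → D.

Variance along critical path = 4.000 + 4.000 + 0.444 = 8.444
σ = √8.444 = 2.906 weeks

2.91 weeks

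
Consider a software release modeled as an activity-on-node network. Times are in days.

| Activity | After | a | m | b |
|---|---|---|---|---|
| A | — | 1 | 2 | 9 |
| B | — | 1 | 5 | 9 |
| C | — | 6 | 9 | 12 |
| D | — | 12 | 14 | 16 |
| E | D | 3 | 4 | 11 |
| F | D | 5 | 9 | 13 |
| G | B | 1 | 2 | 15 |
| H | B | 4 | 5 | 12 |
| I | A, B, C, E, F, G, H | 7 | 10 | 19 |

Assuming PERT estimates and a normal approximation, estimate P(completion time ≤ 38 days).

te_A = (1 + 4·2 + 9)/6 = 18/6 = 3; σ²_A = ((9−1)/6)² = 1.778
te_B = (1 + 4·5 + 9)/6 = 30/6 = 5; σ²_B = ((9−1)/6)² = 1.778
te_C = (6 + 4·9 + 12)/6 = 54/6 = 9; σ²_C = ((12−6)/6)² = 1.000
te_D = (12 + 4·14 + 16)/6 = 84/6 = 14; σ²_D = ((16−12)/6)² = 0.444
te_E = (3 + 4·4 + 11)/6 = 30/6 = 5; σ²_E = ((11−3)/6)² = 1.778
te_F = (5 + 4·9 + 13)/6 = 54/6 = 9; σ²_F = ((13−5)/6)² = 1.778
te_G = (1 + 4·2 + 15)/6 = 24/6 = 4; σ²_G = ((15−1)/6)² = 5.444
te_H = (4 + 4·5 + 12)/6 = 36/6 = 6; σ²_H = ((12−4)/6)² = 1.778
te_I = (7 + 4·10 + 19)/6 = 66/6 = 11; σ²_I = ((19−7)/6)² = 4.000

Forward pass:
ES_A = 0; EF_A = 3
ES_B = 0; EF_B = 5
ES_C = 0; EF_C = 9
ES_D = 0; EF_D = 14
ES_E = 14; EF_E = 14+5 = 19
ES_F = 14; EF_F = 14+9 = 23
ES_G = 5; EF_G = 5+4 = 9
ES_H = 5; EF_H = 5+6 = 11
ES_I = max(EF_A=3, EF_B=5, EF_C=9, EF_E=19, EF_F=23, EF_G=9, EF_H=11) = 23; EF_I = 23+11 = 34
Expected project duration μ = 34 days. Critical path: D → F → I.

Variance along critical path = 0.444 + 1.778 + 4.000 = 6.222; σ = √6.222 = 2.494 days.
Z = (38 − 34) / 2.494 = 1.604
P(T ≤ 38) = Φ(1.604) ≈ 0.946

0.946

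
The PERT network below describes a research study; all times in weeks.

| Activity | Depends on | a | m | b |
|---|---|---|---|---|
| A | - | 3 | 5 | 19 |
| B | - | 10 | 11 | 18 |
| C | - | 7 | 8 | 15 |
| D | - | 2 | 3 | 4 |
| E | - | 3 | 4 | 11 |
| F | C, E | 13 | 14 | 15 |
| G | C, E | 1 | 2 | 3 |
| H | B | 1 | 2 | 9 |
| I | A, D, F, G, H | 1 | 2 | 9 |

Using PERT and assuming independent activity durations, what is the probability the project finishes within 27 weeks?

te_A = (3 + 4·5 + 19)/6 = 42/6 = 7; σ²_A = ((19−3)/6)² = 7.111
te_B = (10 + 4·11 + 18)/6 = 72/6 = 12; σ²_B = ((18−10)/6)² = 1.778
te_C = (7 + 4·8 + 15)/6 = 54/6 = 9; σ²_C = ((15−7)/6)² = 1.778
te_D = (2 + 4·3 + 4)/6 = 18/6 = 3; σ²_D = ((4−2)/6)² = 0.111
te_E = (3 + 4·4 + 11)/6 = 30/6 = 5; σ²_E = ((11−3)/6)² = 1.778
te_F = (13 + 4·14 + 15)/6 = 84/6 = 14; σ²_F = ((15−13)/6)² = 0.111
te_G = (1 + 4·2 + 3)/6 = 12/6 = 2; σ²_G = ((3−1)/6)² = 0.111
te_H = (1 + 4·2 + 9)/6 = 18/6 = 3; σ²_H = ((9−1)/6)² = 1.778
te_I = (1 + 4·2 + 9)/6 = 18/6 = 3; σ²_I = ((9−1)/6)² = 1.778

Forward pass:
ES_A = 0; EF_A = 7
ES_B = 0; EF_B = 12
ES_C = 0; EF_C = 9
ES_D = 0; EF_D = 3
ES_E = 0; EF_E = 5
ES_F = max(EF_C=9, EF_E=5) = 9; EF_F = 9+14 = 23
ES_G = max(EF_C=9, EF_E=5) = 9; EF_G = 9+2 = 11
ES_H = 12; EF_H = 12+3 = 15
ES_I = max(EF_A=7, EF_D=3, EF_F=23, EF_G=11, EF_H=15) = 23; EF_I = 23+3 = 26
Expected project duration μ = 26 weeks. Critical path: C → F → I.

Variance along critical path = 1.778 + 0.111 + 1.778 = 3.667; σ = √3.667 = 1.915 weeks.
Z = (27 − 26) / 1.915 = 0.522
P(T ≤ 27) = Φ(0.522) ≈ 0.699

0.699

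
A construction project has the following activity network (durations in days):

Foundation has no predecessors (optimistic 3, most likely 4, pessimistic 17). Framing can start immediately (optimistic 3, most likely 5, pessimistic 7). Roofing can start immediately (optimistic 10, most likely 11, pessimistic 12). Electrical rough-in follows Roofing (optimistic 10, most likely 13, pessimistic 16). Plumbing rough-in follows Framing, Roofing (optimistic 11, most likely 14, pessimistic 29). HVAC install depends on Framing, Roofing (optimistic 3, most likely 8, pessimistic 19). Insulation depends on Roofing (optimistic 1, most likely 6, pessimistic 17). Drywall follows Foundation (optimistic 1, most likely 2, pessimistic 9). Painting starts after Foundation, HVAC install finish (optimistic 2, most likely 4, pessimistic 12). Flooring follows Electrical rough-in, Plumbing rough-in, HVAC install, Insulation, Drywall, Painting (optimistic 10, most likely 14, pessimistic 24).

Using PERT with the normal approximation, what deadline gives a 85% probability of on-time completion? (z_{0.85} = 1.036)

46.0 days

te_Foundation = (3 + 4·4 + 17)/6 = 36/6 = 6; σ²_Foundation = ((17−3)/6)² = 5.444
te_Framing = (3 + 4·5 + 7)/6 = 30/6 = 5; σ²_Framing = ((7−3)/6)² = 0.444
te_Roofing = (10 + 4·11 + 12)/6 = 66/6 = 11; σ²_Roofing = ((12−10)/6)² = 0.111
te_Electrical rough-in = (10 + 4·13 + 16)/6 = 78/6 = 13; σ²_Electrical rough-in = ((16−10)/6)² = 1.000
te_Plumbing rough-in = (11 + 4·14 + 29)/6 = 96/6 = 16; σ²_Plumbing rough-in = ((29−11)/6)² = 9.000
te_HVAC install = (3 + 4·8 + 19)/6 = 54/6 = 9; σ²_HVAC install = ((19−3)/6)² = 7.111
te_Insulation = (1 + 4·6 + 17)/6 = 42/6 = 7; σ²_Insulation = ((17−1)/6)² = 7.111
te_Drywall = (1 + 4·2 + 9)/6 = 18/6 = 3; σ²_Drywall = ((9−1)/6)² = 1.778
te_Painting = (2 + 4·4 + 12)/6 = 30/6 = 5; σ²_Painting = ((12−2)/6)² = 2.778
te_Flooring = (10 + 4·14 + 24)/6 = 90/6 = 15; σ²_Flooring = ((24−10)/6)² = 5.444

Forward pass:
ES_Foundation = 0; EF_Foundation = 6
ES_Framing = 0; EF_Framing = 5
ES_Roofing = 0; EF_Roofing = 11
ES_Electrical rough-in = 11; EF_Electrical rough-in = 11+13 = 24
ES_Plumbing rough-in = max(EF_Framing=5, EF_Roofing=11) = 11; EF_Plumbing rough-in = 11+16 = 27
ES_HVAC install = max(EF_Framing=5, EF_Roofing=11) = 11; EF_HVAC install = 11+9 = 20
ES_Insulation = 11; EF_Insulation = 11+7 = 18
ES_Drywall = 6; EF_Drywall = 6+3 = 9
ES_Painting = max(EF_Foundation=6, EF_HVAC install=20) = 20; EF_Painting = 20+5 = 25
ES_Flooring = max(EF_Electrical rough-in=24, EF_Plumbing rough-in=27, EF_HVAC install=20, EF_Insulation=18, EF_Drywall=9, EF_Painting=25) = 27; EF_Flooring = 27+15 = 42
Expected project duration μ = 42 days. Critical path: Roofing → Plumbing rough-in → Flooring.

Variance along critical path = 0.111 + 9.000 + 5.444 = 14.556; σ = 3.815 days.
D = μ + z·σ = 42 + 1.036·3.815 = 46.0 days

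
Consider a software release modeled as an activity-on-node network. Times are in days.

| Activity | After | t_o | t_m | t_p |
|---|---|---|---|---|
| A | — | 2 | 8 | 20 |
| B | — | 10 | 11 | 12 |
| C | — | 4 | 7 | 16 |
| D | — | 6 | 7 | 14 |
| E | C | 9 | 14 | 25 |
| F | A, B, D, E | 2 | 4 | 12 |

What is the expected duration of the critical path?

te_A = (2 + 4·8 + 20)/6 = 54/6 = 9
te_B = (10 + 4·11 + 12)/6 = 66/6 = 11
te_C = (4 + 4·7 + 16)/6 = 48/6 = 8
te_D = (6 + 4·7 + 14)/6 = 48/6 = 8
te_E = (9 + 4·14 + 25)/6 = 90/6 = 15
te_F = (2 + 4·4 + 12)/6 = 30/6 = 5

Forward pass:
ES_A = 0; EF_A = 9
ES_B = 0; EF_B = 11
ES_C = 0; EF_C = 8
ES_D = 0; EF_D = 8
ES_E = 8; EF_E = 8+15 = 23
ES_F = max(EF_A=9, EF_B=11, EF_D=8, EF_E=23) = 23; EF_F = 23+5 = 28
Expected project duration μ = 28 days. Critical path: C → E → F.

28 days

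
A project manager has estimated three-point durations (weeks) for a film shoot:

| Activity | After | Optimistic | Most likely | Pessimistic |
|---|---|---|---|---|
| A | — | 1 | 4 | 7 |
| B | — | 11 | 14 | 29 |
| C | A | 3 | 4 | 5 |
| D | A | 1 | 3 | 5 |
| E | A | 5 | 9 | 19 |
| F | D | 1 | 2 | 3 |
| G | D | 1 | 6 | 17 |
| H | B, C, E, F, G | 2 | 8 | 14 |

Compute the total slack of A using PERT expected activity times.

2 weeks

te_A = (1 + 4·4 + 7)/6 = 24/6 = 4
te_B = (11 + 4·14 + 29)/6 = 96/6 = 16
te_C = (3 + 4·4 + 5)/6 = 24/6 = 4
te_D = (1 + 4·3 + 5)/6 = 18/6 = 3
te_E = (5 + 4·9 + 19)/6 = 60/6 = 10
te_F = (1 + 4·2 + 3)/6 = 12/6 = 2
te_G = (1 + 4·6 + 17)/6 = 42/6 = 7
te_H = (2 + 4·8 + 14)/6 = 48/6 = 8

Forward pass:
ES_A = 0; EF_A = 4
ES_B = 0; EF_B = 16
ES_C = 4; EF_C = 4+4 = 8
ES_D = 4; EF_D = 4+3 = 7
ES_E = 4; EF_E = 4+10 = 14
ES_F = 7; EF_F = 7+2 = 9
ES_G = 7; EF_G = 7+7 = 14
ES_H = max(EF_B=16, EF_C=8, EF_E=14, EF_F=9, EF_G=14) = 16; EF_H = 16+8 = 24
Expected project duration μ = 24 weeks. Critical path: B → H.

Backward pass:
LF_H = 24; LS_H = 24−8 = 16
LF_G = LS_H = 16; LS_G = 16−7 = 9
LF_F = LS_H = 16; LS_F = 16−2 = 14
LF_E = LS_H = 16; LS_E = 16−10 = 6
LF_D = min(LS_F=14, LS_G=9) = 9; LS_D = 9−3 = 6
LF_C = LS_H = 16; LS_C = 16−4 = 12
LF_B = LS_H = 16; LS_B = 16−16 = 0
LF_A = min(LS_C=12, LS_D=6, LS_E=6) = 6; LS_A = 6−4 = 2
Slack_A = LS_A − ES_A = 2 − 0 = 2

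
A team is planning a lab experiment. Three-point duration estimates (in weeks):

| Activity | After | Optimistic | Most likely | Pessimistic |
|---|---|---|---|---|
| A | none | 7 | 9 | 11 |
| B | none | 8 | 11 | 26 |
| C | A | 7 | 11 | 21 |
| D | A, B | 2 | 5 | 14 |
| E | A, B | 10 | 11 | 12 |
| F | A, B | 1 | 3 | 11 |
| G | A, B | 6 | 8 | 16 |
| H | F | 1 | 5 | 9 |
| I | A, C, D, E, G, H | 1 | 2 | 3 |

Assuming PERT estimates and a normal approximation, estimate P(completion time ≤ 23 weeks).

te_A = (7 + 4·9 + 11)/6 = 54/6 = 9; σ²_A = ((11−7)/6)² = 0.444
te_B = (8 + 4·11 + 26)/6 = 78/6 = 13; σ²_B = ((26−8)/6)² = 9.000
te_C = (7 + 4·11 + 21)/6 = 72/6 = 12; σ²_C = ((21−7)/6)² = 5.444
te_D = (2 + 4·5 + 14)/6 = 36/6 = 6; σ²_D = ((14−2)/6)² = 4.000
te_E = (10 + 4·11 + 12)/6 = 66/6 = 11; σ²_E = ((12−10)/6)² = 0.111
te_F = (1 + 4·3 + 11)/6 = 24/6 = 4; σ²_F = ((11−1)/6)² = 2.778
te_G = (6 + 4·8 + 16)/6 = 54/6 = 9; σ²_G = ((16−6)/6)² = 2.778
te_H = (1 + 4·5 + 9)/6 = 30/6 = 5; σ²_H = ((9−1)/6)² = 1.778
te_I = (1 + 4·2 + 3)/6 = 12/6 = 2; σ²_I = ((3−1)/6)² = 0.111

Forward pass:
ES_A = 0; EF_A = 9
ES_B = 0; EF_B = 13
ES_C = 9; EF_C = 9+12 = 21
ES_D = max(EF_A=9, EF_B=13) = 13; EF_D = 13+6 = 19
ES_E = max(EF_A=9, EF_B=13) = 13; EF_E = 13+11 = 24
ES_F = max(EF_A=9, EF_B=13) = 13; EF_F = 13+4 = 17
ES_G = max(EF_A=9, EF_B=13) = 13; EF_G = 13+9 = 22
ES_H = 17; EF_H = 17+5 = 22
ES_I = max(EF_A=9, EF_C=21, EF_D=19, EF_E=24, EF_G=22, EF_H=22) = 24; EF_I = 24+2 = 26
Expected project duration μ = 26 weeks. Critical path: B → E → I.

Variance along critical path = 9.000 + 0.111 + 0.111 = 9.222; σ = √9.222 = 3.037 weeks.
Z = (23 − 26) / 3.037 = -0.988
P(T ≤ 23) = Φ(-0.988) ≈ 0.162

0.162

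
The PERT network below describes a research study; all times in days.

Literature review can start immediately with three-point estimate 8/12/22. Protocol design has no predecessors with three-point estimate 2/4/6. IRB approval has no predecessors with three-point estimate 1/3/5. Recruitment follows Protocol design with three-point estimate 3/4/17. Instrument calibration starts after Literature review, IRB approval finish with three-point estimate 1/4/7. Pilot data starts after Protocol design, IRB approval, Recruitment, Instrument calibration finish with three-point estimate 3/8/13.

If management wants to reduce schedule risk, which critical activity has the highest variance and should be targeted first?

Literature review

te_Literature review = (8 + 4·12 + 22)/6 = 78/6 = 13; σ²_Literature review = ((22−8)/6)² = 5.444
te_Protocol design = (2 + 4·4 + 6)/6 = 24/6 = 4; σ²_Protocol design = ((6−2)/6)² = 0.444
te_IRB approval = (1 + 4·3 + 5)/6 = 18/6 = 3; σ²_IRB approval = ((5−1)/6)² = 0.444
te_Recruitment = (3 + 4·4 + 17)/6 = 36/6 = 6; σ²_Recruitment = ((17−3)/6)² = 5.444
te_Instrument calibration = (1 + 4·4 + 7)/6 = 24/6 = 4; σ²_Instrument calibration = ((7−1)/6)² = 1.000
te_Pilot data = (3 + 4·8 + 13)/6 = 48/6 = 8; σ²_Pilot data = ((13−3)/6)² = 2.778

Forward pass:
ES_Literature review = 0; EF_Literature review = 13
ES_Protocol design = 0; EF_Protocol design = 4
ES_IRB approval = 0; EF_IRB approval = 3
ES_Recruitment = 4; EF_Recruitment = 4+6 = 10
ES_Instrument calibration = max(EF_Literature review=13, EF_IRB approval=3) = 13; EF_Instrument calibration = 13+4 = 17
ES_Pilot data = max(EF_Protocol design=4, EF_IRB approval=3, EF_Recruitment=10, EF_Instrument calibration=17) = 17; EF_Pilot data = 17+8 = 25
Expected project duration μ = 25 days. Critical path: Literature review → Instrument calibration → Pilot data.

Variances on critical path: σ²_Literature review=5.444, σ²_Instrument calibration=1.000, σ²_Pilot data=2.778.
Largest is σ²_Literature review = 5.444.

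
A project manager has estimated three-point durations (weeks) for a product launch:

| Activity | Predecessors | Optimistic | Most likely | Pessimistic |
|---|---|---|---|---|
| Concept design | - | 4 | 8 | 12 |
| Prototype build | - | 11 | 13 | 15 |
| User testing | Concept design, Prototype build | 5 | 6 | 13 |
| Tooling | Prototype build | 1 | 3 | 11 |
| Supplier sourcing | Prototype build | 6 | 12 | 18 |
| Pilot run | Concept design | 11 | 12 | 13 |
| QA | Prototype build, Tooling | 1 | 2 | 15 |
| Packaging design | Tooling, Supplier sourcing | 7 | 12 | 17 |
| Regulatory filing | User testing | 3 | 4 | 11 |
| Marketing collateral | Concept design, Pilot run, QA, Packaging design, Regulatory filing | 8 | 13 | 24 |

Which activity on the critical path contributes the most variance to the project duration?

Marketing collateral

te_Concept design = (4 + 4·8 + 12)/6 = 48/6 = 8; σ²_Concept design = ((12−4)/6)² = 1.778
te_Prototype build = (11 + 4·13 + 15)/6 = 78/6 = 13; σ²_Prototype build = ((15−11)/6)² = 0.444
te_User testing = (5 + 4·6 + 13)/6 = 42/6 = 7; σ²_User testing = ((13−5)/6)² = 1.778
te_Tooling = (1 + 4·3 + 11)/6 = 24/6 = 4; σ²_Tooling = ((11−1)/6)² = 2.778
te_Supplier sourcing = (6 + 4·12 + 18)/6 = 72/6 = 12; σ²_Supplier sourcing = ((18−6)/6)² = 4.000
te_Pilot run = (11 + 4·12 + 13)/6 = 72/6 = 12; σ²_Pilot run = ((13−11)/6)² = 0.111
te_QA = (1 + 4·2 + 15)/6 = 24/6 = 4; σ²_QA = ((15−1)/6)² = 5.444
te_Packaging design = (7 + 4·12 + 17)/6 = 72/6 = 12; σ²_Packaging design = ((17−7)/6)² = 2.778
te_Regulatory filing = (3 + 4·4 + 11)/6 = 30/6 = 5; σ²_Regulatory filing = ((11−3)/6)² = 1.778
te_Marketing collateral = (8 + 4·13 + 24)/6 = 84/6 = 14; σ²_Marketing collateral = ((24−8)/6)² = 7.111

Forward pass:
ES_Concept design = 0; EF_Concept design = 8
ES_Prototype build = 0; EF_Prototype build = 13
ES_User testing = max(EF_Concept design=8, EF_Prototype build=13) = 13; EF_User testing = 13+7 = 20
ES_Tooling = 13; EF_Tooling = 13+4 = 17
ES_Supplier sourcing = 13; EF_Supplier sourcing = 13+12 = 25
ES_Pilot run = 8; EF_Pilot run = 8+12 = 20
ES_QA = max(EF_Prototype build=13, EF_Tooling=17) = 17; EF_QA = 17+4 = 21
ES_Packaging design = max(EF_Tooling=17, EF_Supplier sourcing=25) = 25; EF_Packaging design = 25+12 = 37
ES_Regulatory filing = 20; EF_Regulatory filing = 20+5 = 25
ES_Marketing collateral = max(EF_Concept design=8, EF_Pilot run=20, EF_QA=21, EF_Packaging design=37, EF_Regulatory filing=25) = 37; EF_Marketing collateral = 37+14 = 51
Expected project duration μ = 51 weeks. Critical path: Prototype build → Supplier sourcing → Packaging design → Marketing collateral.

Variances on critical path: σ²_Prototype build=0.444, σ²_Supplier sourcing=4.000, σ²_Packaging design=2.778, σ²_Marketing collateral=7.111.
Largest is σ²_Marketing collateral = 7.111.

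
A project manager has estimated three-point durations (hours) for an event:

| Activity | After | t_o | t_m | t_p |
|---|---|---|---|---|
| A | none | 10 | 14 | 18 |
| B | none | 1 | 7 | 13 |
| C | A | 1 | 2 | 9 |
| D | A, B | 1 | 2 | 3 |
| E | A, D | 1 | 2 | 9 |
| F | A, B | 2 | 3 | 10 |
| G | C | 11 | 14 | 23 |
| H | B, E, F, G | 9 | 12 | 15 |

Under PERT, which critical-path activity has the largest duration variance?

G

te_A = (10 + 4·14 + 18)/6 = 84/6 = 14; σ²_A = ((18−10)/6)² = 1.778
te_B = (1 + 4·7 + 13)/6 = 42/6 = 7; σ²_B = ((13−1)/6)² = 4.000
te_C = (1 + 4·2 + 9)/6 = 18/6 = 3; σ²_C = ((9−1)/6)² = 1.778
te_D = (1 + 4·2 + 3)/6 = 12/6 = 2; σ²_D = ((3−1)/6)² = 0.111
te_E = (1 + 4·2 + 9)/6 = 18/6 = 3; σ²_E = ((9−1)/6)² = 1.778
te_F = (2 + 4·3 + 10)/6 = 24/6 = 4; σ²_F = ((10−2)/6)² = 1.778
te_G = (11 + 4·14 + 23)/6 = 90/6 = 15; σ²_G = ((23−11)/6)² = 4.000
te_H = (9 + 4·12 + 15)/6 = 72/6 = 12; σ²_H = ((15−9)/6)² = 1.000

Forward pass:
ES_A = 0; EF_A = 14
ES_B = 0; EF_B = 7
ES_C = 14; EF_C = 14+3 = 17
ES_D = max(EF_A=14, EF_B=7) = 14; EF_D = 14+2 = 16
ES_E = max(EF_A=14, EF_D=16) = 16; EF_E = 16+3 = 19
ES_F = max(EF_A=14, EF_B=7) = 14; EF_F = 14+4 = 18
ES_G = 17; EF_G = 17+15 = 32
ES_H = max(EF_B=7, EF_E=19, EF_F=18, EF_G=32) = 32; EF_H = 32+12 = 44
Expected project duration μ = 44 hours. Critical path: A → C → G → H.

Variances on critical path: σ²_A=1.778, σ²_C=1.778, σ²_G=4.000, σ²_H=1.000.
Largest is σ²_G = 4.000.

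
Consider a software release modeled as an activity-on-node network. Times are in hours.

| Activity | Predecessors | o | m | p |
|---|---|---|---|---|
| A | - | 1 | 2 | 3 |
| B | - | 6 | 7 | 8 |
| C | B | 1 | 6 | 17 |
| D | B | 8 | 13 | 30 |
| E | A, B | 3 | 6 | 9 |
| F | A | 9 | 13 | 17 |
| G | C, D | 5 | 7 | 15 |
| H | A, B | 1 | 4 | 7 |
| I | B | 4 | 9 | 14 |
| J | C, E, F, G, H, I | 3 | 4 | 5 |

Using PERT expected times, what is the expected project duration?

34 hours

te_A = (1 + 4·2 + 3)/6 = 12/6 = 2
te_B = (6 + 4·7 + 8)/6 = 42/6 = 7
te_C = (1 + 4·6 + 17)/6 = 42/6 = 7
te_D = (8 + 4·13 + 30)/6 = 90/6 = 15
te_E = (3 + 4·6 + 9)/6 = 36/6 = 6
te_F = (9 + 4·13 + 17)/6 = 78/6 = 13
te_G = (5 + 4·7 + 15)/6 = 48/6 = 8
te_H = (1 + 4·4 + 7)/6 = 24/6 = 4
te_I = (4 + 4·9 + 14)/6 = 54/6 = 9
te_J = (3 + 4·4 + 5)/6 = 24/6 = 4

Forward pass:
ES_A = 0; EF_A = 2
ES_B = 0; EF_B = 7
ES_C = 7; EF_C = 7+7 = 14
ES_D = 7; EF_D = 7+15 = 22
ES_E = max(EF_A=2, EF_B=7) = 7; EF_E = 7+6 = 13
ES_F = 2; EF_F = 2+13 = 15
ES_G = max(EF_C=14, EF_D=22) = 22; EF_G = 22+8 = 30
ES_H = max(EF_A=2, EF_B=7) = 7; EF_H = 7+4 = 11
ES_I = 7; EF_I = 7+9 = 16
ES_J = max(EF_C=14, EF_E=13, EF_F=15, EF_G=30, EF_H=11, EF_I=16) = 30; EF_J = 30+4 = 34
Expected project duration μ = 34 hours. Critical path: B → D → G → J.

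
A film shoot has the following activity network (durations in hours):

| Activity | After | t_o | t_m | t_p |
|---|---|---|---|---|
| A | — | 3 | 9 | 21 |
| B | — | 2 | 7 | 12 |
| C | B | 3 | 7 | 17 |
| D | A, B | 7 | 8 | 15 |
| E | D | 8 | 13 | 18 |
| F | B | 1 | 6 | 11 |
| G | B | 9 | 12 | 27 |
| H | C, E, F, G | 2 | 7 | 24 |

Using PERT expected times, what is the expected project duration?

41 hours

te_A = (3 + 4·9 + 21)/6 = 60/6 = 10
te_B = (2 + 4·7 + 12)/6 = 42/6 = 7
te_C = (3 + 4·7 + 17)/6 = 48/6 = 8
te_D = (7 + 4·8 + 15)/6 = 54/6 = 9
te_E = (8 + 4·13 + 18)/6 = 78/6 = 13
te_F = (1 + 4·6 + 11)/6 = 36/6 = 6
te_G = (9 + 4·12 + 27)/6 = 84/6 = 14
te_H = (2 + 4·7 + 24)/6 = 54/6 = 9

Forward pass:
ES_A = 0; EF_A = 10
ES_B = 0; EF_B = 7
ES_C = 7; EF_C = 7+8 = 15
ES_D = max(EF_A=10, EF_B=7) = 10; EF_D = 10+9 = 19
ES_E = 19; EF_E = 19+13 = 32
ES_F = 7; EF_F = 7+6 = 13
ES_G = 7; EF_G = 7+14 = 21
ES_H = max(EF_C=15, EF_E=32, EF_F=13, EF_G=21) = 32; EF_H = 32+9 = 41
Expected project duration μ = 41 hours. Critical path: A → D → E → H.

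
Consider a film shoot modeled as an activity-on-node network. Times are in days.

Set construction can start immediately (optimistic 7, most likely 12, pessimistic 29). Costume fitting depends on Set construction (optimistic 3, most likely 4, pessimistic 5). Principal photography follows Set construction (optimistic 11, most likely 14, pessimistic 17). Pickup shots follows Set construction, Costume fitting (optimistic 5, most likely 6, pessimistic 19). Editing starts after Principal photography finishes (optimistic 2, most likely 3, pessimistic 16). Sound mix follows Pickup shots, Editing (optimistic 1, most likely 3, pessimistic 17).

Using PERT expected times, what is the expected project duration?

38 days

te_Set construction = (7 + 4·12 + 29)/6 = 84/6 = 14
te_Costume fitting = (3 + 4·4 + 5)/6 = 24/6 = 4
te_Principal photography = (11 + 4·14 + 17)/6 = 84/6 = 14
te_Pickup shots = (5 + 4·6 + 19)/6 = 48/6 = 8
te_Editing = (2 + 4·3 + 16)/6 = 30/6 = 5
te_Sound mix = (1 + 4·3 + 17)/6 = 30/6 = 5

Forward pass:
ES_Set construction = 0; EF_Set construction = 14
ES_Costume fitting = 14; EF_Costume fitting = 14+4 = 18
ES_Principal photography = 14; EF_Principal photography = 14+14 = 28
ES_Pickup shots = max(EF_Set construction=14, EF_Costume fitting=18) = 18; EF_Pickup shots = 18+8 = 26
ES_Editing = 28; EF_Editing = 28+5 = 33
ES_Sound mix = max(EF_Pickup shots=26, EF_Editing=33) = 33; EF_Sound mix = 33+5 = 38
Expected project duration μ = 38 days. Critical path: Set construction → Principal photography → Editing → Sound mix.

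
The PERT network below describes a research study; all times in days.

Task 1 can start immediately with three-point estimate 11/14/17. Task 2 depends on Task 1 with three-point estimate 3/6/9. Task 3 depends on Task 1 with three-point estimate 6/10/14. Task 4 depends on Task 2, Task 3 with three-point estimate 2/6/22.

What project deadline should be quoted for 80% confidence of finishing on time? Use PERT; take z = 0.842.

te_Task 1 = (11 + 4·14 + 17)/6 = 84/6 = 14; σ²_Task 1 = ((17−11)/6)² = 1.000
te_Task 2 = (3 + 4·6 + 9)/6 = 36/6 = 6; σ²_Task 2 = ((9−3)/6)² = 1.000
te_Task 3 = (6 + 4·10 + 14)/6 = 60/6 = 10; σ²_Task 3 = ((14−6)/6)² = 1.778
te_Task 4 = (2 + 4·6 + 22)/6 = 48/6 = 8; σ²_Task 4 = ((22−2)/6)² = 11.111

Forward pass:
ES_Task 1 = 0; EF_Task 1 = 14
ES_Task 2 = 14; EF_Task 2 = 14+6 = 20
ES_Task 3 = 14; EF_Task 3 = 14+10 = 24
ES_Task 4 = max(EF_Task 2=20, EF_Task 3=24) = 24; EF_Task 4 = 24+8 = 32
Expected project duration μ = 32 days. Critical path: Task 1 → Task 3 → Task 4.

Variance along critical path = 1.000 + 1.778 + 11.111 = 13.889; σ = 3.727 days.
D = μ + z·σ = 32 + 0.842·3.727 = 35.1 days

35.1 days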